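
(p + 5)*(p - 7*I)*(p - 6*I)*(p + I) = p^4 + 5*p^3 - 12*I*p^3 - 29*p^2 - 60*I*p^2 - 145*p - 42*I*p - 210*I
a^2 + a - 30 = (a - 5)*(a + 6)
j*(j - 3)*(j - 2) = j^3 - 5*j^2 + 6*j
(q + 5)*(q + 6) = q^2 + 11*q + 30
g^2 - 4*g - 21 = (g - 7)*(g + 3)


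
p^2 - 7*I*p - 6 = (p - 6*I)*(p - I)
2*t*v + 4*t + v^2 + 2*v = (2*t + v)*(v + 2)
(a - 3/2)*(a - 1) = a^2 - 5*a/2 + 3/2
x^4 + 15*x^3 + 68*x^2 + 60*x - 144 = (x - 1)*(x + 4)*(x + 6)^2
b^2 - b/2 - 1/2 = (b - 1)*(b + 1/2)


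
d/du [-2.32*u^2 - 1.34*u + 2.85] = -4.64*u - 1.34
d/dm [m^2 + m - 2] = 2*m + 1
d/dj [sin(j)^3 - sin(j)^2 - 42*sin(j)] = (3*sin(j)^2 - 2*sin(j) - 42)*cos(j)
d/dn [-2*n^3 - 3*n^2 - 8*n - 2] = -6*n^2 - 6*n - 8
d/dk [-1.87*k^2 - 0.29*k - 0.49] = -3.74*k - 0.29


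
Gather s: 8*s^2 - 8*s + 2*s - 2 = 8*s^2 - 6*s - 2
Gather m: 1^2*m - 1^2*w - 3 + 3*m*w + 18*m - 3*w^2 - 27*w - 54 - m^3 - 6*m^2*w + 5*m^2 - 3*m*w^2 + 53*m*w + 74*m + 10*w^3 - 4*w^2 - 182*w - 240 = -m^3 + m^2*(5 - 6*w) + m*(-3*w^2 + 56*w + 93) + 10*w^3 - 7*w^2 - 210*w - 297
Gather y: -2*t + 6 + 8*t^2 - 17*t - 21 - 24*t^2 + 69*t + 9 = -16*t^2 + 50*t - 6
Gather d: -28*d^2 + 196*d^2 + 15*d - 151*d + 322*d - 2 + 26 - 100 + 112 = 168*d^2 + 186*d + 36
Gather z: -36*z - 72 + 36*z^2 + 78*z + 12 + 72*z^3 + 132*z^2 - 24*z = 72*z^3 + 168*z^2 + 18*z - 60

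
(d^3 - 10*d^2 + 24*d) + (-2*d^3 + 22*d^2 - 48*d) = -d^3 + 12*d^2 - 24*d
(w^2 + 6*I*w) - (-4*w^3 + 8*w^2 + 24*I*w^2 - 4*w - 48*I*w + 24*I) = 4*w^3 - 7*w^2 - 24*I*w^2 + 4*w + 54*I*w - 24*I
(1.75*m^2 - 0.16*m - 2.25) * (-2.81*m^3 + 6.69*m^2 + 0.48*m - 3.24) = -4.9175*m^5 + 12.1571*m^4 + 6.0921*m^3 - 20.7993*m^2 - 0.5616*m + 7.29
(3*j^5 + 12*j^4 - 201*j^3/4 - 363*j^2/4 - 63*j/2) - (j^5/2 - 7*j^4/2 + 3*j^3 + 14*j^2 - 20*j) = 5*j^5/2 + 31*j^4/2 - 213*j^3/4 - 419*j^2/4 - 23*j/2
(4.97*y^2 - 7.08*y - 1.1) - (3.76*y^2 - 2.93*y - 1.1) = 1.21*y^2 - 4.15*y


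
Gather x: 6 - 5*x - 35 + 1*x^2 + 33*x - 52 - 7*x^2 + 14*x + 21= -6*x^2 + 42*x - 60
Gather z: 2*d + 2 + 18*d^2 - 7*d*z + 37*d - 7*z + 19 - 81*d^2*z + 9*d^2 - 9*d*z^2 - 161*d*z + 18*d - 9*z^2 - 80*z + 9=27*d^2 + 57*d + z^2*(-9*d - 9) + z*(-81*d^2 - 168*d - 87) + 30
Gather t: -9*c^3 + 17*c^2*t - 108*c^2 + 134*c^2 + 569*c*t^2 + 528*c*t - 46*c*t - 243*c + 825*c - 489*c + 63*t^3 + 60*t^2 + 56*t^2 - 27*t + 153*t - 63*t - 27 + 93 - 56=-9*c^3 + 26*c^2 + 93*c + 63*t^3 + t^2*(569*c + 116) + t*(17*c^2 + 482*c + 63) + 10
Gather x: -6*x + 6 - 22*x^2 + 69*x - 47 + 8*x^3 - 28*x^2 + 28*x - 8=8*x^3 - 50*x^2 + 91*x - 49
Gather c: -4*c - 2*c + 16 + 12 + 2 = 30 - 6*c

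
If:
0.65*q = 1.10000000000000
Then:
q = 1.69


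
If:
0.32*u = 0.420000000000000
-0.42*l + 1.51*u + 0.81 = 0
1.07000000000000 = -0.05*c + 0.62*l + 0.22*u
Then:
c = 66.80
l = 6.65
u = 1.31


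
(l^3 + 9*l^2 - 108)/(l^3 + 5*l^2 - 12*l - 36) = (l + 6)/(l + 2)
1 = 1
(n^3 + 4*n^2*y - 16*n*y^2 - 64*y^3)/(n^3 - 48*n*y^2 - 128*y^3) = (-n + 4*y)/(-n + 8*y)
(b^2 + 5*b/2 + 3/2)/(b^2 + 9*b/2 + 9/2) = (b + 1)/(b + 3)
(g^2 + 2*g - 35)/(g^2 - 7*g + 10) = (g + 7)/(g - 2)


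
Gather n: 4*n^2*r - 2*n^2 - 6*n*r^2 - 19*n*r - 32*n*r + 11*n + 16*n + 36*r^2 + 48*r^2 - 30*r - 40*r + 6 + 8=n^2*(4*r - 2) + n*(-6*r^2 - 51*r + 27) + 84*r^2 - 70*r + 14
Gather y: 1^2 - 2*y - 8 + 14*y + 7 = 12*y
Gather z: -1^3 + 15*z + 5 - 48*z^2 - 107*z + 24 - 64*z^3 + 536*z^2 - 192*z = -64*z^3 + 488*z^2 - 284*z + 28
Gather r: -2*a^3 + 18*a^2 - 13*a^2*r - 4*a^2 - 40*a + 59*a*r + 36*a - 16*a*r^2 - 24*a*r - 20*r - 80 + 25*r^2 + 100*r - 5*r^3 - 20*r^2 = -2*a^3 + 14*a^2 - 4*a - 5*r^3 + r^2*(5 - 16*a) + r*(-13*a^2 + 35*a + 80) - 80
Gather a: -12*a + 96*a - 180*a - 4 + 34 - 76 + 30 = -96*a - 16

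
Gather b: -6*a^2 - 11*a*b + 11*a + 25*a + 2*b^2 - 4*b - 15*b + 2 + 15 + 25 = -6*a^2 + 36*a + 2*b^2 + b*(-11*a - 19) + 42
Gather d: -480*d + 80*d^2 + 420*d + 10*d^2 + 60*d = 90*d^2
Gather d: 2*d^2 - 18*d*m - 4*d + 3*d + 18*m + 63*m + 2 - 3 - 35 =2*d^2 + d*(-18*m - 1) + 81*m - 36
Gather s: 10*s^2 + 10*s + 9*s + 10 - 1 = 10*s^2 + 19*s + 9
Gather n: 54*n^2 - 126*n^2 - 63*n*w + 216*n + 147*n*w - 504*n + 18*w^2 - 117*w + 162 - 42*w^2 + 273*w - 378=-72*n^2 + n*(84*w - 288) - 24*w^2 + 156*w - 216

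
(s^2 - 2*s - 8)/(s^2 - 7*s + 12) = (s + 2)/(s - 3)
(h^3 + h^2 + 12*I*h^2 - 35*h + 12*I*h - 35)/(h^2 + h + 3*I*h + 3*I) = (h^2 + 12*I*h - 35)/(h + 3*I)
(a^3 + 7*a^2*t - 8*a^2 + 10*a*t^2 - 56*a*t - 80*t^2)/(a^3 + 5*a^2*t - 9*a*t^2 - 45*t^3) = (-a^2 - 2*a*t + 8*a + 16*t)/(-a^2 + 9*t^2)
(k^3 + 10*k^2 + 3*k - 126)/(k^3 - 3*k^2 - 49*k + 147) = (k + 6)/(k - 7)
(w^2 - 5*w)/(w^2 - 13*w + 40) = w/(w - 8)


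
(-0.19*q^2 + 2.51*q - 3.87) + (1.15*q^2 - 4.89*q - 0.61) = 0.96*q^2 - 2.38*q - 4.48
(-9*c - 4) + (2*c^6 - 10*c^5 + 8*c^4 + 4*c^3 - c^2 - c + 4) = 2*c^6 - 10*c^5 + 8*c^4 + 4*c^3 - c^2 - 10*c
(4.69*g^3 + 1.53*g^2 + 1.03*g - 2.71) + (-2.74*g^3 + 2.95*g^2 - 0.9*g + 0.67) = 1.95*g^3 + 4.48*g^2 + 0.13*g - 2.04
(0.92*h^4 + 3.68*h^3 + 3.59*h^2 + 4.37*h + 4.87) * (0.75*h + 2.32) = 0.69*h^5 + 4.8944*h^4 + 11.2301*h^3 + 11.6063*h^2 + 13.7909*h + 11.2984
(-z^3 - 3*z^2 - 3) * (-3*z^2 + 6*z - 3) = 3*z^5 + 3*z^4 - 15*z^3 + 18*z^2 - 18*z + 9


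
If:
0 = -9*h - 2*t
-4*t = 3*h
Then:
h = 0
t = 0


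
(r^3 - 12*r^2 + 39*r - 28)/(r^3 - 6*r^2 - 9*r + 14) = (r - 4)/(r + 2)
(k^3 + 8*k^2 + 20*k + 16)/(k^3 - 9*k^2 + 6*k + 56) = (k^2 + 6*k + 8)/(k^2 - 11*k + 28)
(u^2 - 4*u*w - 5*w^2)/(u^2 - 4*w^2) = (u^2 - 4*u*w - 5*w^2)/(u^2 - 4*w^2)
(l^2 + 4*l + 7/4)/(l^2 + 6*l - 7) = (l^2 + 4*l + 7/4)/(l^2 + 6*l - 7)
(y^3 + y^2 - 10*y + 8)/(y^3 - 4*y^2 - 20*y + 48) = (y - 1)/(y - 6)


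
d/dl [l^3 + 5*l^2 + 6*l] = 3*l^2 + 10*l + 6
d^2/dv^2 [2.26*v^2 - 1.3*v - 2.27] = 4.52000000000000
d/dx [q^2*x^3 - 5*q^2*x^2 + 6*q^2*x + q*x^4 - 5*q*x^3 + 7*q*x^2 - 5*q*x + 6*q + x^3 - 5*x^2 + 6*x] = 3*q^2*x^2 - 10*q^2*x + 6*q^2 + 4*q*x^3 - 15*q*x^2 + 14*q*x - 5*q + 3*x^2 - 10*x + 6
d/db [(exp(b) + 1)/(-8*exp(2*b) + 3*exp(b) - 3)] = ((exp(b) + 1)*(16*exp(b) - 3) - 8*exp(2*b) + 3*exp(b) - 3)*exp(b)/(8*exp(2*b) - 3*exp(b) + 3)^2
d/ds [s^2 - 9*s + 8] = 2*s - 9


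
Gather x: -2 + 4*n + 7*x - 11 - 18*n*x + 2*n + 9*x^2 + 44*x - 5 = 6*n + 9*x^2 + x*(51 - 18*n) - 18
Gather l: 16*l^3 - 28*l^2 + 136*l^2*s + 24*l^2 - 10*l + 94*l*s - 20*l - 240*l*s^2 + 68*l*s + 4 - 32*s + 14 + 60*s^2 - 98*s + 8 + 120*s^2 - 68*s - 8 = 16*l^3 + l^2*(136*s - 4) + l*(-240*s^2 + 162*s - 30) + 180*s^2 - 198*s + 18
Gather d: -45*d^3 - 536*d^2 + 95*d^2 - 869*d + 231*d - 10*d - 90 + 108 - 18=-45*d^3 - 441*d^2 - 648*d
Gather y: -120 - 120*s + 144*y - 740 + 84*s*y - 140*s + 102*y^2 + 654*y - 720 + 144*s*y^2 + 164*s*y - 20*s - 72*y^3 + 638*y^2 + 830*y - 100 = -280*s - 72*y^3 + y^2*(144*s + 740) + y*(248*s + 1628) - 1680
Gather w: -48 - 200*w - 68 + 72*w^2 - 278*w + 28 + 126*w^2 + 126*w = 198*w^2 - 352*w - 88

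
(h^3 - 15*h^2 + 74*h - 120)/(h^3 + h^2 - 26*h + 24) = (h^2 - 11*h + 30)/(h^2 + 5*h - 6)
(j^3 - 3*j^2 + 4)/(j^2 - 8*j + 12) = (j^2 - j - 2)/(j - 6)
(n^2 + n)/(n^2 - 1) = n/(n - 1)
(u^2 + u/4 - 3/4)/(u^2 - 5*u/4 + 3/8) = 2*(u + 1)/(2*u - 1)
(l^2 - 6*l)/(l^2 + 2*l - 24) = l*(l - 6)/(l^2 + 2*l - 24)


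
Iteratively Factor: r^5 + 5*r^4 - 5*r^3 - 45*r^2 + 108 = (r - 2)*(r^4 + 7*r^3 + 9*r^2 - 27*r - 54) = (r - 2)*(r + 3)*(r^3 + 4*r^2 - 3*r - 18) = (r - 2)*(r + 3)^2*(r^2 + r - 6) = (r - 2)*(r + 3)^3*(r - 2)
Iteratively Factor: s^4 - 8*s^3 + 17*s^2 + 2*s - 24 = (s - 3)*(s^3 - 5*s^2 + 2*s + 8) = (s - 3)*(s - 2)*(s^2 - 3*s - 4) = (s - 3)*(s - 2)*(s + 1)*(s - 4)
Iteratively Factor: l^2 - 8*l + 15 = (l - 3)*(l - 5)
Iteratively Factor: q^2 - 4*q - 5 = (q - 5)*(q + 1)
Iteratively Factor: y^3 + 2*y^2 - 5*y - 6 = (y + 1)*(y^2 + y - 6) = (y + 1)*(y + 3)*(y - 2)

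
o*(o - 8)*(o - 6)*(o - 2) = o^4 - 16*o^3 + 76*o^2 - 96*o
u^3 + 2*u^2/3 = u^2*(u + 2/3)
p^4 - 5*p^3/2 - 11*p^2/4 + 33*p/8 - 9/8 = (p - 3)*(p - 1/2)^2*(p + 3/2)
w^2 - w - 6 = (w - 3)*(w + 2)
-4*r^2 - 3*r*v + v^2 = (-4*r + v)*(r + v)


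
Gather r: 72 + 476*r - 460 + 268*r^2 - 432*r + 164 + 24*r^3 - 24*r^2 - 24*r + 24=24*r^3 + 244*r^2 + 20*r - 200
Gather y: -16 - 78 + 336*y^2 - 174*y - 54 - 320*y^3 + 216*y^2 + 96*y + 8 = -320*y^3 + 552*y^2 - 78*y - 140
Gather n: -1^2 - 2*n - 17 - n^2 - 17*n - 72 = -n^2 - 19*n - 90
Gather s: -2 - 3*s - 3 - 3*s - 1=-6*s - 6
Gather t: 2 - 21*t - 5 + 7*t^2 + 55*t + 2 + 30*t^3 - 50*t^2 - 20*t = 30*t^3 - 43*t^2 + 14*t - 1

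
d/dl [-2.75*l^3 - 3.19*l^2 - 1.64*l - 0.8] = -8.25*l^2 - 6.38*l - 1.64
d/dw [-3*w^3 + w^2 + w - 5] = -9*w^2 + 2*w + 1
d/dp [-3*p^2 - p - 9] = -6*p - 1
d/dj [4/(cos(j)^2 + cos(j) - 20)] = 4*(2*cos(j) + 1)*sin(j)/(cos(j)^2 + cos(j) - 20)^2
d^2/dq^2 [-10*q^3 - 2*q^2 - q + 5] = -60*q - 4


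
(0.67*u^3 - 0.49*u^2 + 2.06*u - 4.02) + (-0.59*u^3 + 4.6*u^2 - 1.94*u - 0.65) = 0.0800000000000001*u^3 + 4.11*u^2 + 0.12*u - 4.67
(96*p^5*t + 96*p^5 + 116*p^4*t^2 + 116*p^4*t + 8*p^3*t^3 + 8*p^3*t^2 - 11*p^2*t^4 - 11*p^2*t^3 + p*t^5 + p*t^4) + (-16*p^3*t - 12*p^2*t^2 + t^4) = 96*p^5*t + 96*p^5 + 116*p^4*t^2 + 116*p^4*t + 8*p^3*t^3 + 8*p^3*t^2 - 16*p^3*t - 11*p^2*t^4 - 11*p^2*t^3 - 12*p^2*t^2 + p*t^5 + p*t^4 + t^4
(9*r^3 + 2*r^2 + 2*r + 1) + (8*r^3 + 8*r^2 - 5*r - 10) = 17*r^3 + 10*r^2 - 3*r - 9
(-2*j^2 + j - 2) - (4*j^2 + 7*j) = -6*j^2 - 6*j - 2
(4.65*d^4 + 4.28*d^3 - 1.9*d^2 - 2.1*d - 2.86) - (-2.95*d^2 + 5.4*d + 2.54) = 4.65*d^4 + 4.28*d^3 + 1.05*d^2 - 7.5*d - 5.4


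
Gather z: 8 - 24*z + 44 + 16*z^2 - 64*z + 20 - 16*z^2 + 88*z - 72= 0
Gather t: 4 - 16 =-12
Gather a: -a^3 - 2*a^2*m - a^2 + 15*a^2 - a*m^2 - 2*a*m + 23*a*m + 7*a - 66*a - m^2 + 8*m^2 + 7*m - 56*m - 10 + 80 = -a^3 + a^2*(14 - 2*m) + a*(-m^2 + 21*m - 59) + 7*m^2 - 49*m + 70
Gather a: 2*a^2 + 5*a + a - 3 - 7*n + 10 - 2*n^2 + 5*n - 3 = 2*a^2 + 6*a - 2*n^2 - 2*n + 4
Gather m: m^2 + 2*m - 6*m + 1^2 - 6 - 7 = m^2 - 4*m - 12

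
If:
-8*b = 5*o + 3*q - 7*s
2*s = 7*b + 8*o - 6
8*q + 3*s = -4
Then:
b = 55*s/29 - 18/29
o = 75/58 - 327*s/232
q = -3*s/8 - 1/2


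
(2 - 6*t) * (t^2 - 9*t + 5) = -6*t^3 + 56*t^2 - 48*t + 10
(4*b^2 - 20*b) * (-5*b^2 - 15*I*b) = -20*b^4 + 100*b^3 - 60*I*b^3 + 300*I*b^2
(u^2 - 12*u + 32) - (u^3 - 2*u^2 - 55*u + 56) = -u^3 + 3*u^2 + 43*u - 24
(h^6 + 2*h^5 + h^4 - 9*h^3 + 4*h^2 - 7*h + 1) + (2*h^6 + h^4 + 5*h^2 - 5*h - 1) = 3*h^6 + 2*h^5 + 2*h^4 - 9*h^3 + 9*h^2 - 12*h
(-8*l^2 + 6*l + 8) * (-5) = 40*l^2 - 30*l - 40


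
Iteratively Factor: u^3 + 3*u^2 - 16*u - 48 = (u + 3)*(u^2 - 16) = (u - 4)*(u + 3)*(u + 4)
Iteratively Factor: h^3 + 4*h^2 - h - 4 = (h + 4)*(h^2 - 1) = (h - 1)*(h + 4)*(h + 1)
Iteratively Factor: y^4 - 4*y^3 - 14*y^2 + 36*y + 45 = (y + 3)*(y^3 - 7*y^2 + 7*y + 15) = (y - 3)*(y + 3)*(y^2 - 4*y - 5) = (y - 5)*(y - 3)*(y + 3)*(y + 1)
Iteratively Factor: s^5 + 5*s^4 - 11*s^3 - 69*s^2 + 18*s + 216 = (s + 4)*(s^4 + s^3 - 15*s^2 - 9*s + 54) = (s - 2)*(s + 4)*(s^3 + 3*s^2 - 9*s - 27) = (s - 2)*(s + 3)*(s + 4)*(s^2 - 9) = (s - 2)*(s + 3)^2*(s + 4)*(s - 3)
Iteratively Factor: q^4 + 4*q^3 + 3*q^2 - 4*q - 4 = (q - 1)*(q^3 + 5*q^2 + 8*q + 4) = (q - 1)*(q + 1)*(q^2 + 4*q + 4) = (q - 1)*(q + 1)*(q + 2)*(q + 2)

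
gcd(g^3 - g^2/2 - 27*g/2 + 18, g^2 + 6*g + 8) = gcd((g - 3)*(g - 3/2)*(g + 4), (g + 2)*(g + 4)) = g + 4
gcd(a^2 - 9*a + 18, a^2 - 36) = a - 6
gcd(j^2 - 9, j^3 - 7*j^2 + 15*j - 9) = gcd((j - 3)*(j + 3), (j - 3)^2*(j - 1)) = j - 3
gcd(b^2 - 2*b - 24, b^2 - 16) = b + 4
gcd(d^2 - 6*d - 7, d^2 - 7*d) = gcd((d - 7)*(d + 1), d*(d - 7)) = d - 7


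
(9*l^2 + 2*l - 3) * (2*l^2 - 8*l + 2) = 18*l^4 - 68*l^3 - 4*l^2 + 28*l - 6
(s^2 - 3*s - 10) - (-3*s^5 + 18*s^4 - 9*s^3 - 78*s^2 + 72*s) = 3*s^5 - 18*s^4 + 9*s^3 + 79*s^2 - 75*s - 10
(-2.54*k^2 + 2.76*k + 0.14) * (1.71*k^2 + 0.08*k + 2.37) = -4.3434*k^4 + 4.5164*k^3 - 5.5596*k^2 + 6.5524*k + 0.3318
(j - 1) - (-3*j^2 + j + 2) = 3*j^2 - 3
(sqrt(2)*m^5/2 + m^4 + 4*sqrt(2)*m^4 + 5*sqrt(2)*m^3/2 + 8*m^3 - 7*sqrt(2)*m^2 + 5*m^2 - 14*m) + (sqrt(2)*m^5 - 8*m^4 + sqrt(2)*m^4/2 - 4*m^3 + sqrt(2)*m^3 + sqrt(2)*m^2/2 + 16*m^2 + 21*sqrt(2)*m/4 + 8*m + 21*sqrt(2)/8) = 3*sqrt(2)*m^5/2 - 7*m^4 + 9*sqrt(2)*m^4/2 + 4*m^3 + 7*sqrt(2)*m^3/2 - 13*sqrt(2)*m^2/2 + 21*m^2 - 6*m + 21*sqrt(2)*m/4 + 21*sqrt(2)/8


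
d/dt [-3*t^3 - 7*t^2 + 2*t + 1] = -9*t^2 - 14*t + 2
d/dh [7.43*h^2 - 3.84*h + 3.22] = 14.86*h - 3.84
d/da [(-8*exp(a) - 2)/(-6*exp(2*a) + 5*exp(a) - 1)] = (-48*exp(2*a) - 24*exp(a) + 18)*exp(a)/(36*exp(4*a) - 60*exp(3*a) + 37*exp(2*a) - 10*exp(a) + 1)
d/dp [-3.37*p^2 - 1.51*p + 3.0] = -6.74*p - 1.51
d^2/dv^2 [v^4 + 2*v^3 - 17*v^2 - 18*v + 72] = 12*v^2 + 12*v - 34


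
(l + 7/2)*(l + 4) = l^2 + 15*l/2 + 14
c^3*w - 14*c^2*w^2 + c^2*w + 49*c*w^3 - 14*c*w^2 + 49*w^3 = (c - 7*w)^2*(c*w + w)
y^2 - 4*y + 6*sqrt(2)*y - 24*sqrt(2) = (y - 4)*(y + 6*sqrt(2))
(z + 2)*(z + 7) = z^2 + 9*z + 14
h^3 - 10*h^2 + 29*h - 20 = (h - 5)*(h - 4)*(h - 1)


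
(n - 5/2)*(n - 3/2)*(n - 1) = n^3 - 5*n^2 + 31*n/4 - 15/4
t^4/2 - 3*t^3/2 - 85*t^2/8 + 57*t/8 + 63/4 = (t/2 + 1/2)*(t - 6)*(t - 3/2)*(t + 7/2)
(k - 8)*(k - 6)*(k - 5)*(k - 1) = k^4 - 20*k^3 + 137*k^2 - 358*k + 240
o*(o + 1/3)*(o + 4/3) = o^3 + 5*o^2/3 + 4*o/9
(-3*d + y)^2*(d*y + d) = 9*d^3*y + 9*d^3 - 6*d^2*y^2 - 6*d^2*y + d*y^3 + d*y^2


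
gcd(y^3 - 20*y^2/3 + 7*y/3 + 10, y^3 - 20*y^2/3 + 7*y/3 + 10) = y^3 - 20*y^2/3 + 7*y/3 + 10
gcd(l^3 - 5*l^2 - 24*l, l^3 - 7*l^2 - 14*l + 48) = l^2 - 5*l - 24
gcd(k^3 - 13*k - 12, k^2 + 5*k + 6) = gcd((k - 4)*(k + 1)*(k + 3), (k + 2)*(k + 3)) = k + 3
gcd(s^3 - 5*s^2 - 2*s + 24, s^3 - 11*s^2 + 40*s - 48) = s^2 - 7*s + 12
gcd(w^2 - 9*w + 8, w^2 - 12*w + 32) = w - 8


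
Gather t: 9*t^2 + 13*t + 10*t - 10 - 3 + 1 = 9*t^2 + 23*t - 12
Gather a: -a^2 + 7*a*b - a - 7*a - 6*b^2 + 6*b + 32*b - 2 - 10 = -a^2 + a*(7*b - 8) - 6*b^2 + 38*b - 12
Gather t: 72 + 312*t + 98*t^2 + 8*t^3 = 8*t^3 + 98*t^2 + 312*t + 72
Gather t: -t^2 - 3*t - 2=-t^2 - 3*t - 2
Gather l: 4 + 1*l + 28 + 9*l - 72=10*l - 40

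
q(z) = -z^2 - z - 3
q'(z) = -2*z - 1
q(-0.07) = -2.93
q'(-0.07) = -0.86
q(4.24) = -25.22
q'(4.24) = -9.48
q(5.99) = -44.87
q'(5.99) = -12.98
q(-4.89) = -22.02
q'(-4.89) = 8.78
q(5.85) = -43.07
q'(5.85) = -12.70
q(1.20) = -5.64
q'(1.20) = -3.40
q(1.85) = -8.27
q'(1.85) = -4.70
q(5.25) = -35.81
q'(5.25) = -11.50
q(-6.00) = -33.00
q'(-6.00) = 11.00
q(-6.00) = -33.00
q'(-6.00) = 11.00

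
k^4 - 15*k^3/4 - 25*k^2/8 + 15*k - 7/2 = (k - 7/2)*(k - 2)*(k - 1/4)*(k + 2)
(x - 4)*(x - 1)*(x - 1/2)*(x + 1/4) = x^4 - 21*x^3/4 + 41*x^2/8 - 3*x/8 - 1/2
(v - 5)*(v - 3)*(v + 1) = v^3 - 7*v^2 + 7*v + 15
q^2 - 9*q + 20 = (q - 5)*(q - 4)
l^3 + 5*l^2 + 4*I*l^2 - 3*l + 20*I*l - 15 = (l + 5)*(l + I)*(l + 3*I)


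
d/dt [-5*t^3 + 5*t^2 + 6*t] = -15*t^2 + 10*t + 6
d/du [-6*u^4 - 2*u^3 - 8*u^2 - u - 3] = -24*u^3 - 6*u^2 - 16*u - 1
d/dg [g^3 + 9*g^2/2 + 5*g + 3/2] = 3*g^2 + 9*g + 5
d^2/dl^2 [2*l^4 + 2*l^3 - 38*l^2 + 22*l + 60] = 24*l^2 + 12*l - 76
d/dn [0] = 0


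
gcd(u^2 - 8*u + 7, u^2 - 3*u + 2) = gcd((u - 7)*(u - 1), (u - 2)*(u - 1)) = u - 1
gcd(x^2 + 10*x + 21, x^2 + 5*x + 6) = x + 3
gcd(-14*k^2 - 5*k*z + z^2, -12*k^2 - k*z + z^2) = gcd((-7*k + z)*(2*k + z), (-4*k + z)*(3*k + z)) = 1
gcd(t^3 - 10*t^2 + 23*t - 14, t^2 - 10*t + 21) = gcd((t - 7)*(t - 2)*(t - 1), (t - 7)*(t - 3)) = t - 7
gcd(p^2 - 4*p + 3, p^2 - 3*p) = p - 3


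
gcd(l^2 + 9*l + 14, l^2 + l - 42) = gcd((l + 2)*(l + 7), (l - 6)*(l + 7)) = l + 7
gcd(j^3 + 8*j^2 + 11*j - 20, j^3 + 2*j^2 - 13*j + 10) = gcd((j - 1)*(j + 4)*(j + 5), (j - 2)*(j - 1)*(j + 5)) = j^2 + 4*j - 5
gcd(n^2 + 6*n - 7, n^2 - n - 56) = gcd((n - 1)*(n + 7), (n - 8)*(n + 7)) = n + 7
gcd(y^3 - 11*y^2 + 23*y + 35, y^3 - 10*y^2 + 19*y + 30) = y^2 - 4*y - 5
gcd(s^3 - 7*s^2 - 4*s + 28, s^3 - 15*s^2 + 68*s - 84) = s^2 - 9*s + 14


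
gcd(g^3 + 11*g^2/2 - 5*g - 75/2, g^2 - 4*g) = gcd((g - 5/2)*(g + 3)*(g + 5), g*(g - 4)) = 1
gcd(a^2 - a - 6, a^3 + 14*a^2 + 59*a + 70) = a + 2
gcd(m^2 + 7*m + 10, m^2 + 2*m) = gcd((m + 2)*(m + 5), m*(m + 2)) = m + 2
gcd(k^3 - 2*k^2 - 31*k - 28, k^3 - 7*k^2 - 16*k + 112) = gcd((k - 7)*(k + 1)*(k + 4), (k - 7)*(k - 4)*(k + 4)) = k^2 - 3*k - 28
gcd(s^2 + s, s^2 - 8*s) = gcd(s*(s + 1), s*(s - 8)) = s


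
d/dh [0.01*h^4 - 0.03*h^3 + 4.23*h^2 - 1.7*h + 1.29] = 0.04*h^3 - 0.09*h^2 + 8.46*h - 1.7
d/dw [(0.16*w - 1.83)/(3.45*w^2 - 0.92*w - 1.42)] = (-0.552*w^2 + 12.627*w - 1.9108)/(11.9025*w^4 - 6.348*w^3 - 8.9516*w^2 + 2.6128*w + 2.0164)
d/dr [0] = 0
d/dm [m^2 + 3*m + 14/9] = 2*m + 3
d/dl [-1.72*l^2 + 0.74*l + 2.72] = 0.74 - 3.44*l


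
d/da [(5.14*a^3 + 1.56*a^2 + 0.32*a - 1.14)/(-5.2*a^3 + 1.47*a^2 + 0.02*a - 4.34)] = (15.6678*a^4 + 3.5336*a^3 - 85.146*a^2 - 10.1892*a - 1.366)/(27.04*a^6 - 15.288*a^5 + 1.9529*a^4 + 45.1948*a^3 - 12.7592*a^2 - 0.1736*a + 18.8356)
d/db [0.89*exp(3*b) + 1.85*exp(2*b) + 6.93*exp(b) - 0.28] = (2.67*exp(2*b) + 3.7*exp(b) + 6.93)*exp(b)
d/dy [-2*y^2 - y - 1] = -4*y - 1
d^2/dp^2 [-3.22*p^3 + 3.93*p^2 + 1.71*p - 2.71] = 7.86 - 19.32*p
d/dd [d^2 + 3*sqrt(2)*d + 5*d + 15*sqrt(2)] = 2*d + 3*sqrt(2) + 5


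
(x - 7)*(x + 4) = x^2 - 3*x - 28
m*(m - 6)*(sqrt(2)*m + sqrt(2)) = sqrt(2)*m^3 - 5*sqrt(2)*m^2 - 6*sqrt(2)*m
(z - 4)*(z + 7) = z^2 + 3*z - 28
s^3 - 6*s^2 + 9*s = s*(s - 3)^2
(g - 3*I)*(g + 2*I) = g^2 - I*g + 6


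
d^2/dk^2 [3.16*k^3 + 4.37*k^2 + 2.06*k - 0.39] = 18.96*k + 8.74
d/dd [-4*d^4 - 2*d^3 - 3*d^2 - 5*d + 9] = -16*d^3 - 6*d^2 - 6*d - 5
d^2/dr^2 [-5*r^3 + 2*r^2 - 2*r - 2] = 4 - 30*r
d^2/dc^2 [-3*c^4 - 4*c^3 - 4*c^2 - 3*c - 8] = -36*c^2 - 24*c - 8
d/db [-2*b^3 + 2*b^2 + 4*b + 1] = -6*b^2 + 4*b + 4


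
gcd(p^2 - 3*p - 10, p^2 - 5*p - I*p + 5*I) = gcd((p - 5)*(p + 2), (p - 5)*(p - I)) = p - 5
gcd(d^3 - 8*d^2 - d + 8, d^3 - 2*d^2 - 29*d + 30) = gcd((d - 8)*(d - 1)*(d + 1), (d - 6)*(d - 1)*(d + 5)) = d - 1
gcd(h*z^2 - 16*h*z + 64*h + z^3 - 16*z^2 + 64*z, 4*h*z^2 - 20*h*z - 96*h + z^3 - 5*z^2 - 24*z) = z - 8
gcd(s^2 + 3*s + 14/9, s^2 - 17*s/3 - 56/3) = s + 7/3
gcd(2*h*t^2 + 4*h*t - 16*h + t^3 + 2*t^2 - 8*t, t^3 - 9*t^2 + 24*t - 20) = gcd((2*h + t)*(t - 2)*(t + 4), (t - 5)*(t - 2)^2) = t - 2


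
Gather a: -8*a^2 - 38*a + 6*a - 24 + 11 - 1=-8*a^2 - 32*a - 14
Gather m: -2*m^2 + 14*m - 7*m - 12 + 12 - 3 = -2*m^2 + 7*m - 3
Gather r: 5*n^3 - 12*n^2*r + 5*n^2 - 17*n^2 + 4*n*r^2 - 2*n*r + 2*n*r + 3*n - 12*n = 5*n^3 - 12*n^2*r - 12*n^2 + 4*n*r^2 - 9*n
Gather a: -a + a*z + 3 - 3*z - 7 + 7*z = a*(z - 1) + 4*z - 4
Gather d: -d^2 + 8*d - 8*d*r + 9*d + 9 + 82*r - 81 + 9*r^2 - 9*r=-d^2 + d*(17 - 8*r) + 9*r^2 + 73*r - 72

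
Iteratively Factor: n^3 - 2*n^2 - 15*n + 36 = (n - 3)*(n^2 + n - 12) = (n - 3)*(n + 4)*(n - 3)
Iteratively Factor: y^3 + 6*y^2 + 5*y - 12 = (y + 3)*(y^2 + 3*y - 4) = (y - 1)*(y + 3)*(y + 4)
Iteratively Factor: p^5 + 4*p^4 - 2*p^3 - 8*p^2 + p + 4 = (p - 1)*(p^4 + 5*p^3 + 3*p^2 - 5*p - 4) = (p - 1)*(p + 1)*(p^3 + 4*p^2 - p - 4) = (p - 1)*(p + 1)^2*(p^2 + 3*p - 4) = (p - 1)^2*(p + 1)^2*(p + 4)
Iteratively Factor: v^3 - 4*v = (v - 2)*(v^2 + 2*v) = v*(v - 2)*(v + 2)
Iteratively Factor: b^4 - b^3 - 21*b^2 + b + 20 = (b - 1)*(b^3 - 21*b - 20) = (b - 1)*(b + 1)*(b^2 - b - 20) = (b - 1)*(b + 1)*(b + 4)*(b - 5)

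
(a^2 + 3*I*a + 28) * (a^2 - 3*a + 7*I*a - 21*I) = a^4 - 3*a^3 + 10*I*a^3 + 7*a^2 - 30*I*a^2 - 21*a + 196*I*a - 588*I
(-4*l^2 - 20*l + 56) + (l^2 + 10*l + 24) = -3*l^2 - 10*l + 80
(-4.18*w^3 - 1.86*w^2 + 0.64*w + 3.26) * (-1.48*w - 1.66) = 6.1864*w^4 + 9.6916*w^3 + 2.1404*w^2 - 5.8872*w - 5.4116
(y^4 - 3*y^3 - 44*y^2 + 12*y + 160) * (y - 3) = y^5 - 6*y^4 - 35*y^3 + 144*y^2 + 124*y - 480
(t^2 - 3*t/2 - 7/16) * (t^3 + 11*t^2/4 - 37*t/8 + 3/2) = t^5 + 5*t^4/4 - 147*t^3/16 + 463*t^2/64 - 29*t/128 - 21/32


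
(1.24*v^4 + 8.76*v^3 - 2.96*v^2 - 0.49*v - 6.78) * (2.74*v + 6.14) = 3.3976*v^5 + 31.616*v^4 + 45.676*v^3 - 19.517*v^2 - 21.5858*v - 41.6292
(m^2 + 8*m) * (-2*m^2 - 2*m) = -2*m^4 - 18*m^3 - 16*m^2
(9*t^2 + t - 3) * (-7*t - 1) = -63*t^3 - 16*t^2 + 20*t + 3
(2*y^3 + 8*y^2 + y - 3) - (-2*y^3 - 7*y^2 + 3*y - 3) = 4*y^3 + 15*y^2 - 2*y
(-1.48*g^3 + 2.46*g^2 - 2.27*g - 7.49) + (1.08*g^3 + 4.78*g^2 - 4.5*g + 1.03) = -0.4*g^3 + 7.24*g^2 - 6.77*g - 6.46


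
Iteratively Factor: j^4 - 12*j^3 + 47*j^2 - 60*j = (j - 5)*(j^3 - 7*j^2 + 12*j) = (j - 5)*(j - 3)*(j^2 - 4*j) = j*(j - 5)*(j - 3)*(j - 4)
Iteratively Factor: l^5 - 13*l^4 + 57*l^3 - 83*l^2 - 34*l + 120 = (l - 4)*(l^4 - 9*l^3 + 21*l^2 + l - 30) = (l - 4)*(l + 1)*(l^3 - 10*l^2 + 31*l - 30) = (l - 5)*(l - 4)*(l + 1)*(l^2 - 5*l + 6) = (l - 5)*(l - 4)*(l - 3)*(l + 1)*(l - 2)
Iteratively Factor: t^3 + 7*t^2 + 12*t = (t + 4)*(t^2 + 3*t) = t*(t + 4)*(t + 3)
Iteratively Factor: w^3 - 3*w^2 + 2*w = (w - 1)*(w^2 - 2*w) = (w - 2)*(w - 1)*(w)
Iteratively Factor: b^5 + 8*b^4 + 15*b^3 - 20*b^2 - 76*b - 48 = (b + 1)*(b^4 + 7*b^3 + 8*b^2 - 28*b - 48) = (b + 1)*(b + 3)*(b^3 + 4*b^2 - 4*b - 16) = (b - 2)*(b + 1)*(b + 3)*(b^2 + 6*b + 8) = (b - 2)*(b + 1)*(b + 3)*(b + 4)*(b + 2)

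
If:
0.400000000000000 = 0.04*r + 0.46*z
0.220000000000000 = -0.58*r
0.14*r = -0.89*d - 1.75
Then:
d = -1.91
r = -0.38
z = 0.90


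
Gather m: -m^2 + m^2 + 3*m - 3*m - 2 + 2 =0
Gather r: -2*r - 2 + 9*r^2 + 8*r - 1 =9*r^2 + 6*r - 3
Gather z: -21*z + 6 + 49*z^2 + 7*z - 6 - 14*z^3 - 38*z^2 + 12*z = -14*z^3 + 11*z^2 - 2*z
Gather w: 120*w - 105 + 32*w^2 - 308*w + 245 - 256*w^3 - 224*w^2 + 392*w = -256*w^3 - 192*w^2 + 204*w + 140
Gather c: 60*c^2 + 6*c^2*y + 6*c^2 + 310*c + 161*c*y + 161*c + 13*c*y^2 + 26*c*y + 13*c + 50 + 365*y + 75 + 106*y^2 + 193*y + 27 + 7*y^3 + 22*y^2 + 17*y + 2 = c^2*(6*y + 66) + c*(13*y^2 + 187*y + 484) + 7*y^3 + 128*y^2 + 575*y + 154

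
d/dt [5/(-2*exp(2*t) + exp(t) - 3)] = (20*exp(t) - 5)*exp(t)/(2*exp(2*t) - exp(t) + 3)^2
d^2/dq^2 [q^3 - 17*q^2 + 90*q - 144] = 6*q - 34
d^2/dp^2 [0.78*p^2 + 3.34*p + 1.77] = 1.56000000000000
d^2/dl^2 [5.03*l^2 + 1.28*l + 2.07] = 10.0600000000000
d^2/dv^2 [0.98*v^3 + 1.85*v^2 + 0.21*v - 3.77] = 5.88*v + 3.7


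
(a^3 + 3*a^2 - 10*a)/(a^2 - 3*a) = (a^2 + 3*a - 10)/(a - 3)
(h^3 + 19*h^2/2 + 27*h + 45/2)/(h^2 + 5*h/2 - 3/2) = (2*h^2 + 13*h + 15)/(2*h - 1)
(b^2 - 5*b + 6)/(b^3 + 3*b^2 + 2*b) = (b^2 - 5*b + 6)/(b*(b^2 + 3*b + 2))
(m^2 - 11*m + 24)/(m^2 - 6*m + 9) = (m - 8)/(m - 3)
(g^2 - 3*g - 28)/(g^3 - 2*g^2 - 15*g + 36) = (g - 7)/(g^2 - 6*g + 9)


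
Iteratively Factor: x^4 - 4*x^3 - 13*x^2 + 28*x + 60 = (x + 2)*(x^3 - 6*x^2 - x + 30) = (x - 5)*(x + 2)*(x^2 - x - 6) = (x - 5)*(x + 2)^2*(x - 3)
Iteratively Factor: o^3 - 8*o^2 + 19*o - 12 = (o - 3)*(o^2 - 5*o + 4) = (o - 4)*(o - 3)*(o - 1)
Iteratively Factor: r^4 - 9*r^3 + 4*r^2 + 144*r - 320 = (r - 5)*(r^3 - 4*r^2 - 16*r + 64) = (r - 5)*(r - 4)*(r^2 - 16) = (r - 5)*(r - 4)*(r + 4)*(r - 4)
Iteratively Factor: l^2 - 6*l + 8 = (l - 2)*(l - 4)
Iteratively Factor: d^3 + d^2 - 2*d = (d - 1)*(d^2 + 2*d) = d*(d - 1)*(d + 2)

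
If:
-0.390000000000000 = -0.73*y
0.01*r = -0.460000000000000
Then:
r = -46.00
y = 0.53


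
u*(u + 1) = u^2 + u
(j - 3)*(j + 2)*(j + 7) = j^3 + 6*j^2 - 13*j - 42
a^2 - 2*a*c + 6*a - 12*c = (a + 6)*(a - 2*c)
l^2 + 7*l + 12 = (l + 3)*(l + 4)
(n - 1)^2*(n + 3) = n^3 + n^2 - 5*n + 3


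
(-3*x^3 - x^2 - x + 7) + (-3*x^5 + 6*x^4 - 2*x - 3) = -3*x^5 + 6*x^4 - 3*x^3 - x^2 - 3*x + 4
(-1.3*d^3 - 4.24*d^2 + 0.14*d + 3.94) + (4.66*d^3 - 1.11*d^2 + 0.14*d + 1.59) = 3.36*d^3 - 5.35*d^2 + 0.28*d + 5.53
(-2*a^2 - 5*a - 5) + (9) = -2*a^2 - 5*a + 4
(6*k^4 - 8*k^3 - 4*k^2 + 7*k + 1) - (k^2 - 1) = 6*k^4 - 8*k^3 - 5*k^2 + 7*k + 2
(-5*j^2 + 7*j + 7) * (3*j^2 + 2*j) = -15*j^4 + 11*j^3 + 35*j^2 + 14*j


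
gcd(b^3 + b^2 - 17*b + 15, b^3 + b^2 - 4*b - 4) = 1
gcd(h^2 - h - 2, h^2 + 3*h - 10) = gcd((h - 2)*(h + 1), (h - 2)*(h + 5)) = h - 2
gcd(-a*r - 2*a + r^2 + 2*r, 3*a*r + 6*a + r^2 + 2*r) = r + 2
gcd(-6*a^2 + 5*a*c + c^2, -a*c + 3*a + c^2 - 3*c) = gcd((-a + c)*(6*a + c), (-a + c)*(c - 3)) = a - c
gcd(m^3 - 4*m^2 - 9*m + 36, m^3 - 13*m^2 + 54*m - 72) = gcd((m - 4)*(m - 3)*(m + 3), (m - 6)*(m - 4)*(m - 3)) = m^2 - 7*m + 12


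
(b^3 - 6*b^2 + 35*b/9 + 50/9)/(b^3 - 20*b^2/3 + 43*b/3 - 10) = (3*b^2 - 13*b - 10)/(3*(b^2 - 5*b + 6))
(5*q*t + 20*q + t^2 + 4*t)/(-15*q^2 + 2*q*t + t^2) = (-t - 4)/(3*q - t)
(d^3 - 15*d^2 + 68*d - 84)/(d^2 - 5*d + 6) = (d^2 - 13*d + 42)/(d - 3)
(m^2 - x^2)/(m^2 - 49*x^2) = (m^2 - x^2)/(m^2 - 49*x^2)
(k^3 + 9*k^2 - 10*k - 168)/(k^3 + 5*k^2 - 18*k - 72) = (k + 7)/(k + 3)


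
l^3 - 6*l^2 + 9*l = l*(l - 3)^2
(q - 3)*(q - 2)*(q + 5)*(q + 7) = q^4 + 7*q^3 - 19*q^2 - 103*q + 210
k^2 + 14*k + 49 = (k + 7)^2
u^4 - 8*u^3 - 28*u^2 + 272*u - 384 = (u - 8)*(u - 4)*(u - 2)*(u + 6)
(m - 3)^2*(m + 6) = m^3 - 27*m + 54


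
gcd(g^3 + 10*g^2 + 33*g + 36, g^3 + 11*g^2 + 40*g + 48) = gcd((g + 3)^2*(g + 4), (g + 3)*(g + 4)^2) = g^2 + 7*g + 12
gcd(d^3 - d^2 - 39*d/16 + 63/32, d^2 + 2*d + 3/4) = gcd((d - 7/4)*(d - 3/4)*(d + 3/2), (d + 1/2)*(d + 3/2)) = d + 3/2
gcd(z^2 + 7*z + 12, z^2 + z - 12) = z + 4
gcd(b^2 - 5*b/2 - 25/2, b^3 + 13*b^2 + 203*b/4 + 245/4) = b + 5/2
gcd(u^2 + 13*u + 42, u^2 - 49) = u + 7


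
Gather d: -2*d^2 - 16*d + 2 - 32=-2*d^2 - 16*d - 30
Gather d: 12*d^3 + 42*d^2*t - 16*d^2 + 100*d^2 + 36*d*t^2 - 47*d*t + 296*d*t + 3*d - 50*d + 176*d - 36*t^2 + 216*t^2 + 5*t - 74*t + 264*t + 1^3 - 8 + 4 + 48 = 12*d^3 + d^2*(42*t + 84) + d*(36*t^2 + 249*t + 129) + 180*t^2 + 195*t + 45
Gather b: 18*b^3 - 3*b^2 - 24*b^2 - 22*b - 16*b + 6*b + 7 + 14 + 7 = 18*b^3 - 27*b^2 - 32*b + 28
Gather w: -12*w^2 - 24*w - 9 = -12*w^2 - 24*w - 9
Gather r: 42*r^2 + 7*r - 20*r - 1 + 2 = 42*r^2 - 13*r + 1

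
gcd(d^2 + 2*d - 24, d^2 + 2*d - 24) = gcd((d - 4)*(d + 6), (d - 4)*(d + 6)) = d^2 + 2*d - 24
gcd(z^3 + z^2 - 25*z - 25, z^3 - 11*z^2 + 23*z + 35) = z^2 - 4*z - 5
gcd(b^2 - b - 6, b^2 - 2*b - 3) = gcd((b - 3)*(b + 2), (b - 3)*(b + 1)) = b - 3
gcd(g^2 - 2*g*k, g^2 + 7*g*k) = g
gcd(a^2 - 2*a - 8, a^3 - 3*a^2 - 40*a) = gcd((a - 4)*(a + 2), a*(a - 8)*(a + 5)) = 1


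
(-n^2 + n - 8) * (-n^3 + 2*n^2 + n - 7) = n^5 - 3*n^4 + 9*n^3 - 8*n^2 - 15*n + 56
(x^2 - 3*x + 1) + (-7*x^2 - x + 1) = -6*x^2 - 4*x + 2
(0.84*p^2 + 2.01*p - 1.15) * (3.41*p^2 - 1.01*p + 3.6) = 2.8644*p^4 + 6.0057*p^3 - 2.9276*p^2 + 8.3975*p - 4.14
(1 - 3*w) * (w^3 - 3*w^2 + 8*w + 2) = -3*w^4 + 10*w^3 - 27*w^2 + 2*w + 2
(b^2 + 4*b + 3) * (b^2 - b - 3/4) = b^4 + 3*b^3 - 7*b^2/4 - 6*b - 9/4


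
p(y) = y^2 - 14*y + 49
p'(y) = 2*y - 14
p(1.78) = 27.25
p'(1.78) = -10.44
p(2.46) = 20.61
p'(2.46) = -9.08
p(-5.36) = 152.77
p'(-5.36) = -24.72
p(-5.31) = 151.54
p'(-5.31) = -24.62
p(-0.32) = 53.58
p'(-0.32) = -14.64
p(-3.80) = 116.64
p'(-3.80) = -21.60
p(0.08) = 47.89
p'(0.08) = -13.84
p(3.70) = 10.89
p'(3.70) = -6.60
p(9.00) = 4.00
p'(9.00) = 4.00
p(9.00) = 4.00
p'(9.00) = 4.00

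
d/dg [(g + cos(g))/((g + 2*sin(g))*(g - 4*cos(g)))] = (-5*g^2*sin(g) - 2*g^2*cos(g) - g^2 - 2*g*cos(g) + 8*g*cos(2*g) - 2*g - 5*sin(2*g) + 6*cos(g) + 2*cos(2*g) + 2*cos(3*g) + 2)/((g + 2*sin(g))^2*(g - 4*cos(g))^2)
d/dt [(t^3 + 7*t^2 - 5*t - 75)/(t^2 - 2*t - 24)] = (t^4 - 4*t^3 - 81*t^2 - 186*t - 30)/(t^4 - 4*t^3 - 44*t^2 + 96*t + 576)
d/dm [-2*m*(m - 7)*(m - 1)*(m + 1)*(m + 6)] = -10*m^4 + 8*m^3 + 258*m^2 - 4*m - 84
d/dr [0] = 0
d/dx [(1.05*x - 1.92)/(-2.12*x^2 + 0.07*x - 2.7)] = (2.226*x^2 - 8.1408*x - 2.7006)/(4.4944*x^4 - 0.2968*x^3 + 11.4529*x^2 - 0.378*x + 7.29)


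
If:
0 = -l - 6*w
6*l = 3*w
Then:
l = 0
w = 0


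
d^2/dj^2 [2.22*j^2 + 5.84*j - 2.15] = 4.44000000000000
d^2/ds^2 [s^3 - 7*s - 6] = 6*s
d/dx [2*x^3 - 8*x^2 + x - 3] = 6*x^2 - 16*x + 1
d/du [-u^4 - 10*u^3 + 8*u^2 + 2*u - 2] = -4*u^3 - 30*u^2 + 16*u + 2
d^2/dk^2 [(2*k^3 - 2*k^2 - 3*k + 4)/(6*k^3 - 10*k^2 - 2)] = (12*k^6 - 81*k^5 + 387*k^4 - 607*k^3 + 276*k^2 + 87*k - 22)/(27*k^9 - 135*k^8 + 225*k^7 - 152*k^6 + 90*k^5 - 75*k^4 + 9*k^3 - 15*k^2 - 1)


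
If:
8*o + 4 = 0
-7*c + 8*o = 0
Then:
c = -4/7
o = -1/2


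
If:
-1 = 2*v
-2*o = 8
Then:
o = -4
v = -1/2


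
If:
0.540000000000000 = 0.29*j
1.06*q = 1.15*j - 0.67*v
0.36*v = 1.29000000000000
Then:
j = 1.86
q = -0.24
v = 3.58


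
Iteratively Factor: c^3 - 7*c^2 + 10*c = (c - 2)*(c^2 - 5*c) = c*(c - 2)*(c - 5)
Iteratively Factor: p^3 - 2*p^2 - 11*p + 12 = (p + 3)*(p^2 - 5*p + 4) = (p - 4)*(p + 3)*(p - 1)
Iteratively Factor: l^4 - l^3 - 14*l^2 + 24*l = (l - 3)*(l^3 + 2*l^2 - 8*l) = l*(l - 3)*(l^2 + 2*l - 8) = l*(l - 3)*(l + 4)*(l - 2)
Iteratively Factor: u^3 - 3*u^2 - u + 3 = (u - 1)*(u^2 - 2*u - 3) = (u - 1)*(u + 1)*(u - 3)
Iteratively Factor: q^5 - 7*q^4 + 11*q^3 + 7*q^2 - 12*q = (q - 4)*(q^4 - 3*q^3 - q^2 + 3*q) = (q - 4)*(q - 3)*(q^3 - q) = (q - 4)*(q - 3)*(q - 1)*(q^2 + q) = q*(q - 4)*(q - 3)*(q - 1)*(q + 1)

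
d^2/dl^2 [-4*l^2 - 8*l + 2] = -8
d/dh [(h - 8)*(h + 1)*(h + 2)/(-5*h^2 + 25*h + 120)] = (-h^2 - 6*h - 7)/(5*(h^2 + 6*h + 9))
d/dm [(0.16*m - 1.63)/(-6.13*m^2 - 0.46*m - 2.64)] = (0.9808*m^2 - 19.9838*m - 1.1722)/(37.5769*m^4 + 5.6396*m^3 + 32.578*m^2 + 2.4288*m + 6.9696)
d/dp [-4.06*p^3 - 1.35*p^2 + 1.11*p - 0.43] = -12.18*p^2 - 2.7*p + 1.11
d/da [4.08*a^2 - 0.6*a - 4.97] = 8.16*a - 0.6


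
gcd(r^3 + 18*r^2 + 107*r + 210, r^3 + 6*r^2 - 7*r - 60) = r + 5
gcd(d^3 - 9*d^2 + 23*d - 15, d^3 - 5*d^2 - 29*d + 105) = d - 3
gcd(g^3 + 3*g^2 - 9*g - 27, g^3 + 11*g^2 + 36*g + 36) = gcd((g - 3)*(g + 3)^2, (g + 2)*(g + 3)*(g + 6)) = g + 3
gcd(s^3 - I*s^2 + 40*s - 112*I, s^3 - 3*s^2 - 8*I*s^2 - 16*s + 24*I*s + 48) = s^2 - 8*I*s - 16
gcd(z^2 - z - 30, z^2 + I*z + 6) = 1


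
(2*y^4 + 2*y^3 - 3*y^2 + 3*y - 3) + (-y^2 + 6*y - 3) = 2*y^4 + 2*y^3 - 4*y^2 + 9*y - 6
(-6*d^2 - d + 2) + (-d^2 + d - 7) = -7*d^2 - 5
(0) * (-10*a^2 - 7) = 0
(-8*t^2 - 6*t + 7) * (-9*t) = 72*t^3 + 54*t^2 - 63*t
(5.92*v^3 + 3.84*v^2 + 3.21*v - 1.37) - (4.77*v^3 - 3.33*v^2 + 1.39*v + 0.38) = 1.15*v^3 + 7.17*v^2 + 1.82*v - 1.75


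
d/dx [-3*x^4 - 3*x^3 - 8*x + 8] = -12*x^3 - 9*x^2 - 8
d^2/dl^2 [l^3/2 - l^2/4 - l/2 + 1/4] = 3*l - 1/2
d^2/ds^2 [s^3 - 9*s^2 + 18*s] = 6*s - 18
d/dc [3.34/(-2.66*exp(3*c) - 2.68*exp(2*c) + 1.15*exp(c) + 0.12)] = (26.6532*exp(2*c) + 17.9024*exp(c) - 3.841)*exp(c)/(2.66*exp(3*c) + 2.68*exp(2*c) - 1.15*exp(c) - 0.12)^2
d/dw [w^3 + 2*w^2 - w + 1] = 3*w^2 + 4*w - 1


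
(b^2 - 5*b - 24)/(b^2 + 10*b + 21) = (b - 8)/(b + 7)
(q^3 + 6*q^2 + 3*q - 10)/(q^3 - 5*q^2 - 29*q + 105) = (q^2 + q - 2)/(q^2 - 10*q + 21)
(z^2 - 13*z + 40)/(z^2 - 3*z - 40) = (z - 5)/(z + 5)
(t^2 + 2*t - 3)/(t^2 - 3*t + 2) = (t + 3)/(t - 2)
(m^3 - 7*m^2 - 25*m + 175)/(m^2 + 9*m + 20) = (m^2 - 12*m + 35)/(m + 4)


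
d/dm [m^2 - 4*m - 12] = 2*m - 4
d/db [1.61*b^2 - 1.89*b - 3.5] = 3.22*b - 1.89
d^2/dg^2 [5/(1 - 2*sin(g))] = 10*(sin(g) - cos(2*g) - 3)/(2*sin(g) - 1)^3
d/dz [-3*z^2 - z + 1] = -6*z - 1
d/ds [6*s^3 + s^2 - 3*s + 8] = 18*s^2 + 2*s - 3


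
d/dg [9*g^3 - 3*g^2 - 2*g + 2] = 27*g^2 - 6*g - 2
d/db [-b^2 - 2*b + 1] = -2*b - 2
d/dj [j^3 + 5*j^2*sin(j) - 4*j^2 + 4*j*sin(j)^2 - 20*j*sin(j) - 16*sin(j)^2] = 5*j^2*cos(j) + 3*j^2 + 10*j*sin(j) + 4*j*sin(2*j) - 20*j*cos(j) - 8*j + 4*sin(j)^2 - 20*sin(j) - 16*sin(2*j)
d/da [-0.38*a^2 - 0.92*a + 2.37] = -0.76*a - 0.92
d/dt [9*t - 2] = 9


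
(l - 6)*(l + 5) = l^2 - l - 30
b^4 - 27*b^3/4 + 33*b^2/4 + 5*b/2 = b*(b - 5)*(b - 2)*(b + 1/4)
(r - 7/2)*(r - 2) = r^2 - 11*r/2 + 7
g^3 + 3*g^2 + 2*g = g*(g + 1)*(g + 2)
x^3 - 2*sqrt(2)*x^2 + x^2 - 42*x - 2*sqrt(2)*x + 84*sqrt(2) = (x - 6)*(x + 7)*(x - 2*sqrt(2))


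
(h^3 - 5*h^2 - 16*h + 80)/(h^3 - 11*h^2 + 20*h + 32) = (h^2 - h - 20)/(h^2 - 7*h - 8)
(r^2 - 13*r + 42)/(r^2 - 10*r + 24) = (r - 7)/(r - 4)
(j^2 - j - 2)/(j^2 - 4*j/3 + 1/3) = 3*(j^2 - j - 2)/(3*j^2 - 4*j + 1)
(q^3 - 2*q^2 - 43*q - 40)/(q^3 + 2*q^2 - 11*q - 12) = (q^2 - 3*q - 40)/(q^2 + q - 12)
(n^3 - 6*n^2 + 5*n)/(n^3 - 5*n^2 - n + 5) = n/(n + 1)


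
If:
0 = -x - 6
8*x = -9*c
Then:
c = 16/3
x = -6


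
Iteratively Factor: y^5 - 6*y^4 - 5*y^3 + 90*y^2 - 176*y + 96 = (y - 3)*(y^4 - 3*y^3 - 14*y^2 + 48*y - 32) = (y - 4)*(y - 3)*(y^3 + y^2 - 10*y + 8) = (y - 4)*(y - 3)*(y - 1)*(y^2 + 2*y - 8) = (y - 4)*(y - 3)*(y - 2)*(y - 1)*(y + 4)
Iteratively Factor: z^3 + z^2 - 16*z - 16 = (z + 4)*(z^2 - 3*z - 4) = (z + 1)*(z + 4)*(z - 4)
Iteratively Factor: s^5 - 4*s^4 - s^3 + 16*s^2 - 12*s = (s + 2)*(s^4 - 6*s^3 + 11*s^2 - 6*s) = (s - 2)*(s + 2)*(s^3 - 4*s^2 + 3*s) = s*(s - 2)*(s + 2)*(s^2 - 4*s + 3) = s*(s - 3)*(s - 2)*(s + 2)*(s - 1)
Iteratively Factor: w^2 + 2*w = (w)*(w + 2)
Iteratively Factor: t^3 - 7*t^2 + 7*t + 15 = (t + 1)*(t^2 - 8*t + 15) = (t - 5)*(t + 1)*(t - 3)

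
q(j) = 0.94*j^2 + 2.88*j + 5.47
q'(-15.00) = -25.32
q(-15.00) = 173.77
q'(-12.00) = -19.68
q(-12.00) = 106.27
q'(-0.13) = 2.64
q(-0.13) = 5.11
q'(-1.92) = -0.73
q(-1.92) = 3.41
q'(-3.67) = -4.02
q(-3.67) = 7.56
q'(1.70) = 6.08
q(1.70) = 13.08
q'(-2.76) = -2.31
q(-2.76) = 4.68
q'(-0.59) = 1.77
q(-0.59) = 4.10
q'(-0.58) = 1.79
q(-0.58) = 4.12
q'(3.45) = 9.37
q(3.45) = 26.59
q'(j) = 1.88*j + 2.88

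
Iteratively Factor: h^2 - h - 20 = (h - 5)*(h + 4)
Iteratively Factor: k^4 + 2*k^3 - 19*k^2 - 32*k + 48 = (k - 4)*(k^3 + 6*k^2 + 5*k - 12) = (k - 4)*(k + 4)*(k^2 + 2*k - 3) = (k - 4)*(k + 3)*(k + 4)*(k - 1)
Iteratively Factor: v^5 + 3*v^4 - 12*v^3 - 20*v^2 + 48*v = (v - 2)*(v^4 + 5*v^3 - 2*v^2 - 24*v) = (v - 2)^2*(v^3 + 7*v^2 + 12*v) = (v - 2)^2*(v + 4)*(v^2 + 3*v) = v*(v - 2)^2*(v + 4)*(v + 3)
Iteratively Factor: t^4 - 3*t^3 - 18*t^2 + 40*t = (t - 5)*(t^3 + 2*t^2 - 8*t) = (t - 5)*(t + 4)*(t^2 - 2*t) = (t - 5)*(t - 2)*(t + 4)*(t)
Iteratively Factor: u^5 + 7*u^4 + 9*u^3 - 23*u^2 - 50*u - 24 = (u + 3)*(u^4 + 4*u^3 - 3*u^2 - 14*u - 8) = (u + 3)*(u + 4)*(u^3 - 3*u - 2) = (u + 1)*(u + 3)*(u + 4)*(u^2 - u - 2) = (u - 2)*(u + 1)*(u + 3)*(u + 4)*(u + 1)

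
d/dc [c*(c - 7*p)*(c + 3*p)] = 3*c^2 - 8*c*p - 21*p^2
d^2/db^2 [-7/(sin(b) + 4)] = 7*(sin(b)^2 - 4*sin(b) - 2)/(sin(b) + 4)^3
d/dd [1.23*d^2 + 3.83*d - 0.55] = 2.46*d + 3.83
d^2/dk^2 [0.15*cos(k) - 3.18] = -0.15*cos(k)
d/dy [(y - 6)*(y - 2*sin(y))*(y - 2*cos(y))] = (6 - y)*(y - 2*cos(y))*(2*cos(y) - 1) + (y - 6)*(y - 2*sin(y))*(2*sin(y) + 1) + (y - 2*sin(y))*(y - 2*cos(y))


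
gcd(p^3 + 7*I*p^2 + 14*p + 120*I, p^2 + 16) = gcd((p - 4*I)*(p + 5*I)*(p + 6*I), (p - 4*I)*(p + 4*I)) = p - 4*I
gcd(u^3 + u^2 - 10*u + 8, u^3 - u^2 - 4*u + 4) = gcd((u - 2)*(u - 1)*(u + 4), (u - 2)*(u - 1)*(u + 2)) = u^2 - 3*u + 2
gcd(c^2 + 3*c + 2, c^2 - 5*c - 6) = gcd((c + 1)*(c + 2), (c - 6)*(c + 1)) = c + 1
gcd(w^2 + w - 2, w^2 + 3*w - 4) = w - 1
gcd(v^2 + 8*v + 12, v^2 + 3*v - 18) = v + 6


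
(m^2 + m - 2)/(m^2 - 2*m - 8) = (m - 1)/(m - 4)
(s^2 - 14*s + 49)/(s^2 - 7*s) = (s - 7)/s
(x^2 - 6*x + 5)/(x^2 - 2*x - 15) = (x - 1)/(x + 3)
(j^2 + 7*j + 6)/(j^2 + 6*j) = (j + 1)/j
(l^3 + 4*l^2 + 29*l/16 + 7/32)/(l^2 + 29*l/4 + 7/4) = (8*l^2 + 30*l + 7)/(8*(l + 7))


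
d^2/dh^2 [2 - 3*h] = 0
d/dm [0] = 0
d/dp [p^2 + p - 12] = 2*p + 1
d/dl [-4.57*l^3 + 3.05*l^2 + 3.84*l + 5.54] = -13.71*l^2 + 6.1*l + 3.84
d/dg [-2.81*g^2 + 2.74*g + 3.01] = 2.74 - 5.62*g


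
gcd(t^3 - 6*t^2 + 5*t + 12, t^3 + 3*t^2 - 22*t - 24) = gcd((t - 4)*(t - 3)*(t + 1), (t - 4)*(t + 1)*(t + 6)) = t^2 - 3*t - 4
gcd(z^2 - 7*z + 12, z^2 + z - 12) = z - 3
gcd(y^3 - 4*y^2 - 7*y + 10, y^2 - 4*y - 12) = y + 2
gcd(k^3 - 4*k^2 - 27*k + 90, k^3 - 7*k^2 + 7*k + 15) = k - 3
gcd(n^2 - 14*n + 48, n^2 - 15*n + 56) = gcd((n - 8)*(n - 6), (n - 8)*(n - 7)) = n - 8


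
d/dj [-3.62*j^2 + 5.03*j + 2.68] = 5.03 - 7.24*j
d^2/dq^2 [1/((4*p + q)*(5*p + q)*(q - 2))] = 2*((4*p + q)^2*(5*p + q)^2 + (4*p + q)^2*(5*p + q)*(q - 2) + (4*p + q)^2*(q - 2)^2 + (4*p + q)*(5*p + q)^2*(q - 2) + (4*p + q)*(5*p + q)*(q - 2)^2 + (5*p + q)^2*(q - 2)^2)/((4*p + q)^3*(5*p + q)^3*(q - 2)^3)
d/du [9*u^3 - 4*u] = 27*u^2 - 4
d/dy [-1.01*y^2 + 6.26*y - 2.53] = 6.26 - 2.02*y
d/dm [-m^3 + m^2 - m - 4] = -3*m^2 + 2*m - 1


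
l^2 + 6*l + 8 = (l + 2)*(l + 4)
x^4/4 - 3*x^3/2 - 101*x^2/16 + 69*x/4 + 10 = (x/4 + 1)*(x - 8)*(x - 5/2)*(x + 1/2)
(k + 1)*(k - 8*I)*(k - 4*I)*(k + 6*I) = k^4 + k^3 - 6*I*k^3 + 40*k^2 - 6*I*k^2 + 40*k - 192*I*k - 192*I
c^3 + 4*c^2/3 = c^2*(c + 4/3)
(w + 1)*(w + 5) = w^2 + 6*w + 5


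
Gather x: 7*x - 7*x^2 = -7*x^2 + 7*x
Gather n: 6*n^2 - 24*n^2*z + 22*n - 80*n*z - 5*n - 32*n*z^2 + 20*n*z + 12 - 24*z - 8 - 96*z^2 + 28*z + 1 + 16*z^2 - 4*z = n^2*(6 - 24*z) + n*(-32*z^2 - 60*z + 17) - 80*z^2 + 5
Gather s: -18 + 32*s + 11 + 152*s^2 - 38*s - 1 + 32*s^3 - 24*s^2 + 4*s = 32*s^3 + 128*s^2 - 2*s - 8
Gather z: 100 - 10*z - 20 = 80 - 10*z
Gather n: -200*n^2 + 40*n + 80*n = -200*n^2 + 120*n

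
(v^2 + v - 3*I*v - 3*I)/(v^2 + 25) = (v^2 + v - 3*I*v - 3*I)/(v^2 + 25)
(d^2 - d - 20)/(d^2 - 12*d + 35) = (d + 4)/(d - 7)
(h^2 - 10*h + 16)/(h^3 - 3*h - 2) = (h - 8)/(h^2 + 2*h + 1)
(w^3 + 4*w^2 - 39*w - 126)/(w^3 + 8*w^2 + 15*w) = (w^2 + w - 42)/(w*(w + 5))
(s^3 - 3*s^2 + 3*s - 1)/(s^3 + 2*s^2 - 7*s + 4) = (s - 1)/(s + 4)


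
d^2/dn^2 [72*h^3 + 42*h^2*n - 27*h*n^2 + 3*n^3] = -54*h + 18*n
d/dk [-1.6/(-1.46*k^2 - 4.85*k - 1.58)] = (-4.672*k - 7.76)/(1.46*k^2 + 4.85*k + 1.58)^2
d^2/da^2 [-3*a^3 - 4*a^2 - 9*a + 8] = -18*a - 8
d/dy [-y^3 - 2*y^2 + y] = -3*y^2 - 4*y + 1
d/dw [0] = 0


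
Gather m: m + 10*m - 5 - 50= 11*m - 55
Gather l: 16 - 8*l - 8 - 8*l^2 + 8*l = 8 - 8*l^2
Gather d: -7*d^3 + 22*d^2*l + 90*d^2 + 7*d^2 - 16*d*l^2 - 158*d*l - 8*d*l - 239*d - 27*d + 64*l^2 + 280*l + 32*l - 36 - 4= -7*d^3 + d^2*(22*l + 97) + d*(-16*l^2 - 166*l - 266) + 64*l^2 + 312*l - 40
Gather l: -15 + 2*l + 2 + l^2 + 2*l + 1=l^2 + 4*l - 12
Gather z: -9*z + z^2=z^2 - 9*z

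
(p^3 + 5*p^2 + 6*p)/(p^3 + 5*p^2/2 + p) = 2*(p + 3)/(2*p + 1)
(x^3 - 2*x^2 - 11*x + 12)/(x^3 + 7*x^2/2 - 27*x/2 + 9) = 2*(x^2 - x - 12)/(2*x^2 + 9*x - 18)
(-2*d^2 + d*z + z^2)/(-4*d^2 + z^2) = (-d + z)/(-2*d + z)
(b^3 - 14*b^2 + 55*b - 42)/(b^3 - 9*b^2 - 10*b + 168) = (b - 1)/(b + 4)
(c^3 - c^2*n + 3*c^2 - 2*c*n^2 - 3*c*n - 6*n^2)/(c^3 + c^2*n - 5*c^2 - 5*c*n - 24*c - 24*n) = (c - 2*n)/(c - 8)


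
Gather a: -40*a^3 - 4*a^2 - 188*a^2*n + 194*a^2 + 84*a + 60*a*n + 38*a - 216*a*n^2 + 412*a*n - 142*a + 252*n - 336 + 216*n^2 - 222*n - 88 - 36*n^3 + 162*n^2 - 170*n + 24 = -40*a^3 + a^2*(190 - 188*n) + a*(-216*n^2 + 472*n - 20) - 36*n^3 + 378*n^2 - 140*n - 400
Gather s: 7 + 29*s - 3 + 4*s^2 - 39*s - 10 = 4*s^2 - 10*s - 6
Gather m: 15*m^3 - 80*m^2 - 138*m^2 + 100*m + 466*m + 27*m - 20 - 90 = 15*m^3 - 218*m^2 + 593*m - 110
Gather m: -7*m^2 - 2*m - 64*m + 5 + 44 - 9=-7*m^2 - 66*m + 40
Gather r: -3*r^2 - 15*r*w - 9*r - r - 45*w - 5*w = -3*r^2 + r*(-15*w - 10) - 50*w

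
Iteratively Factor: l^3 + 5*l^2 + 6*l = (l)*(l^2 + 5*l + 6) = l*(l + 3)*(l + 2)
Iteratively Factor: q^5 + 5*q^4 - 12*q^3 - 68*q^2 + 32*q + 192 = (q - 3)*(q^4 + 8*q^3 + 12*q^2 - 32*q - 64) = (q - 3)*(q + 2)*(q^3 + 6*q^2 - 32) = (q - 3)*(q + 2)*(q + 4)*(q^2 + 2*q - 8) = (q - 3)*(q - 2)*(q + 2)*(q + 4)*(q + 4)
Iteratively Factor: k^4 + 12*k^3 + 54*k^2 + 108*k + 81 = (k + 3)*(k^3 + 9*k^2 + 27*k + 27) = (k + 3)^2*(k^2 + 6*k + 9) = (k + 3)^3*(k + 3)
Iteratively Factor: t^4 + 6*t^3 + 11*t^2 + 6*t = (t + 3)*(t^3 + 3*t^2 + 2*t) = t*(t + 3)*(t^2 + 3*t + 2) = t*(t + 1)*(t + 3)*(t + 2)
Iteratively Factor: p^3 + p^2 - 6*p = (p - 2)*(p^2 + 3*p) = (p - 2)*(p + 3)*(p)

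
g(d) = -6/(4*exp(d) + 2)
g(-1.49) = -2.07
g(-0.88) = -1.64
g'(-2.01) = 0.50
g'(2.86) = 0.08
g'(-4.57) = 0.06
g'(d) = 24*exp(d)/(4*exp(d) + 2)^2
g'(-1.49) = 0.64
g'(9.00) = 0.00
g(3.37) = -0.05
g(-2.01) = -2.37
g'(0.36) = 0.58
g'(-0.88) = 0.74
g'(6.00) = 0.00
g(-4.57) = -2.94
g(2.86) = -0.08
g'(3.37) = 0.05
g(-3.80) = -2.87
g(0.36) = -0.78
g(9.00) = 0.00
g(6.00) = 0.00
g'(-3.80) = 0.12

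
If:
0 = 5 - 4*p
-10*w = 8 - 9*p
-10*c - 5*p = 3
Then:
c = -37/40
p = 5/4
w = 13/40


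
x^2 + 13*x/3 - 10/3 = (x - 2/3)*(x + 5)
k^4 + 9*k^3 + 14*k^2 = k^2*(k + 2)*(k + 7)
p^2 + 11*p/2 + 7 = (p + 2)*(p + 7/2)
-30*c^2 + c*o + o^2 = (-5*c + o)*(6*c + o)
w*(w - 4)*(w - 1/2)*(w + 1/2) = w^4 - 4*w^3 - w^2/4 + w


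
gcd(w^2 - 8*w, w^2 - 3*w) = w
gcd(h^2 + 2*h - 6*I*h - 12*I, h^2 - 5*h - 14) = h + 2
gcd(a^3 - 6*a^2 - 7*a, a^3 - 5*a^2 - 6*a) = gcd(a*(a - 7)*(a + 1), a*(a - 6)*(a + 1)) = a^2 + a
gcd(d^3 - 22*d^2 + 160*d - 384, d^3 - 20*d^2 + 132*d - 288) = d^2 - 14*d + 48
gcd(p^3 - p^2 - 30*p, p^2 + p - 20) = p + 5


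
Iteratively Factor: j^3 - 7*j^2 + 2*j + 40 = (j - 4)*(j^2 - 3*j - 10) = (j - 4)*(j + 2)*(j - 5)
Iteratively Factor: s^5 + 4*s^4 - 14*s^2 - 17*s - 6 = (s + 1)*(s^4 + 3*s^3 - 3*s^2 - 11*s - 6) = (s - 2)*(s + 1)*(s^3 + 5*s^2 + 7*s + 3) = (s - 2)*(s + 1)^2*(s^2 + 4*s + 3) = (s - 2)*(s + 1)^2*(s + 3)*(s + 1)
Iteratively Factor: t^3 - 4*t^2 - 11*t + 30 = (t - 2)*(t^2 - 2*t - 15) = (t - 5)*(t - 2)*(t + 3)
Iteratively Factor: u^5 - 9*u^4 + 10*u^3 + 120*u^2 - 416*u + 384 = (u - 2)*(u^4 - 7*u^3 - 4*u^2 + 112*u - 192) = (u - 4)*(u - 2)*(u^3 - 3*u^2 - 16*u + 48) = (u - 4)*(u - 2)*(u + 4)*(u^2 - 7*u + 12) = (u - 4)*(u - 3)*(u - 2)*(u + 4)*(u - 4)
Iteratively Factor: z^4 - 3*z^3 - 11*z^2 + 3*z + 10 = (z + 2)*(z^3 - 5*z^2 - z + 5) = (z - 1)*(z + 2)*(z^2 - 4*z - 5) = (z - 1)*(z + 1)*(z + 2)*(z - 5)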